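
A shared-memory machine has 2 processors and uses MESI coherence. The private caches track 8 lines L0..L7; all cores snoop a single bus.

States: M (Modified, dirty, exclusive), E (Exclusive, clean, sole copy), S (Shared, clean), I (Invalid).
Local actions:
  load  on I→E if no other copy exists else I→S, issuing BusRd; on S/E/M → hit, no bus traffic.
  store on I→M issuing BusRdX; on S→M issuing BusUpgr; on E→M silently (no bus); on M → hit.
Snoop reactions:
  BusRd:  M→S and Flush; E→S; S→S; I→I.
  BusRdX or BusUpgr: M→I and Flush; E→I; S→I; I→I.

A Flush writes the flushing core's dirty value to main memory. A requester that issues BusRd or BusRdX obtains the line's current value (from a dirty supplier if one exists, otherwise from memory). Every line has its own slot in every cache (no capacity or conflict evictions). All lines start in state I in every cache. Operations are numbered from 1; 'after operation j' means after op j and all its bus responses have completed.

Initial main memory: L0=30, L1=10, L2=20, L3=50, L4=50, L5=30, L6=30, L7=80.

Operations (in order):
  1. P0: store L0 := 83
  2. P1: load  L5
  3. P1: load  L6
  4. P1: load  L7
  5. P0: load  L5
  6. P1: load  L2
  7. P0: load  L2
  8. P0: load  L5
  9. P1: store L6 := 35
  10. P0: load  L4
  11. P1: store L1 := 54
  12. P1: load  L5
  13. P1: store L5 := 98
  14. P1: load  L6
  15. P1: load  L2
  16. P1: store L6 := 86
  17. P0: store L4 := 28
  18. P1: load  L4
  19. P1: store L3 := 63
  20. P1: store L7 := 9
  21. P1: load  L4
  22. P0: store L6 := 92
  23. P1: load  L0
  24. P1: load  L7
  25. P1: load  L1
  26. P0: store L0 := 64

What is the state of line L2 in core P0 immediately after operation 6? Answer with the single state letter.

state = I

  op1 P0: store L0 := 83 → M/I on L0; bus BusRdX; mem=30
  op2 P1: load  L5 → I/E on L5; bus BusRd; mem=30
  op3 P1: load  L6 → I/E on L6; bus BusRd; mem=30
  op4 P1: load  L7 → I/E on L7; bus BusRd; mem=80
  op5 P0: load  L5 → S/S on L5; bus BusRd; mem=30
  op6 P1: load  L2 → I/E on L2; bus BusRd; mem=20
  op7 P0: load  L2 → S/S on L2; bus BusRd; mem=20
  op8 P0: load  L5 → S/S on L5; bus (none); mem=30
  op9 P1: store L6 := 35 → I/M on L6; bus (none); mem=30
  op10 P0: load  L4 → E/I on L4; bus BusRd; mem=50
  op11 P1: store L1 := 54 → I/M on L1; bus BusRdX; mem=10
  op12 P1: load  L5 → S/S on L5; bus (none); mem=30
  op13 P1: store L5 := 98 → I/M on L5; bus BusUpgr; mem=30
  op14 P1: load  L6 → I/M on L6; bus (none); mem=30
  op15 P1: load  L2 → S/S on L2; bus (none); mem=20
  op16 P1: store L6 := 86 → I/M on L6; bus (none); mem=30
  op17 P0: store L4 := 28 → M/I on L4; bus (none); mem=50
  op18 P1: load  L4 → S/S on L4; bus BusRd Flush; mem=28
  op19 P1: store L3 := 63 → I/M on L3; bus BusRdX; mem=50
  op20 P1: store L7 := 9 → I/M on L7; bus (none); mem=80
  op21 P1: load  L4 → S/S on L4; bus (none); mem=28
  op22 P0: store L6 := 92 → M/I on L6; bus BusRdX Flush; mem=86
  op23 P1: load  L0 → S/S on L0; bus BusRd Flush; mem=83
  op24 P1: load  L7 → I/M on L7; bus (none); mem=80
  op25 P1: load  L1 → I/M on L1; bus (none); mem=10
  op26 P0: store L0 := 64 → M/I on L0; bus BusUpgr; mem=83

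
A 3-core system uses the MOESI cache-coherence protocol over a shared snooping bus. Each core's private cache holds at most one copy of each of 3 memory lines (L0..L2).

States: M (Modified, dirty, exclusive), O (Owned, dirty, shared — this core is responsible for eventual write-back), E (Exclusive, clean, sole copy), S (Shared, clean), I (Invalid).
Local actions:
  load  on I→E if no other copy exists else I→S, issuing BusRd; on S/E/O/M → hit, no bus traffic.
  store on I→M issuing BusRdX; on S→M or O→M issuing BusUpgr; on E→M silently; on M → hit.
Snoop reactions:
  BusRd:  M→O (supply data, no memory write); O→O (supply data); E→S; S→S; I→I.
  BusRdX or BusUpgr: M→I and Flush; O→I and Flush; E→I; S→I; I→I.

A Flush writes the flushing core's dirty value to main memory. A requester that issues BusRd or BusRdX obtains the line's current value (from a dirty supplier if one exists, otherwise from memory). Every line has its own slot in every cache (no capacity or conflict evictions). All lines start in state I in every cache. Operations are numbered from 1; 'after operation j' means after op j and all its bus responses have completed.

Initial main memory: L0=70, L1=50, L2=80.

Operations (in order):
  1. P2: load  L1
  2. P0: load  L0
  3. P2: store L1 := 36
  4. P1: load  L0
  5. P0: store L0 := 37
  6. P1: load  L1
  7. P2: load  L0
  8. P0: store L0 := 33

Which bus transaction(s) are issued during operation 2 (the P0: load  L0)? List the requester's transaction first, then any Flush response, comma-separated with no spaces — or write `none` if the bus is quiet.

bus = BusRd

  op1 P2: load  L1 → I/I/E on L1; bus BusRd; mem=50
  op2 P0: load  L0 → E/I/I on L0; bus BusRd; mem=70
  op3 P2: store L1 := 36 → I/I/M on L1; bus (none); mem=50
  op4 P1: load  L0 → S/S/I on L0; bus BusRd; mem=70
  op5 P0: store L0 := 37 → M/I/I on L0; bus BusUpgr; mem=70
  op6 P1: load  L1 → I/S/O on L1; bus BusRd; mem=50
  op7 P2: load  L0 → O/I/S on L0; bus BusRd; mem=70
  op8 P0: store L0 := 33 → M/I/I on L0; bus BusUpgr; mem=70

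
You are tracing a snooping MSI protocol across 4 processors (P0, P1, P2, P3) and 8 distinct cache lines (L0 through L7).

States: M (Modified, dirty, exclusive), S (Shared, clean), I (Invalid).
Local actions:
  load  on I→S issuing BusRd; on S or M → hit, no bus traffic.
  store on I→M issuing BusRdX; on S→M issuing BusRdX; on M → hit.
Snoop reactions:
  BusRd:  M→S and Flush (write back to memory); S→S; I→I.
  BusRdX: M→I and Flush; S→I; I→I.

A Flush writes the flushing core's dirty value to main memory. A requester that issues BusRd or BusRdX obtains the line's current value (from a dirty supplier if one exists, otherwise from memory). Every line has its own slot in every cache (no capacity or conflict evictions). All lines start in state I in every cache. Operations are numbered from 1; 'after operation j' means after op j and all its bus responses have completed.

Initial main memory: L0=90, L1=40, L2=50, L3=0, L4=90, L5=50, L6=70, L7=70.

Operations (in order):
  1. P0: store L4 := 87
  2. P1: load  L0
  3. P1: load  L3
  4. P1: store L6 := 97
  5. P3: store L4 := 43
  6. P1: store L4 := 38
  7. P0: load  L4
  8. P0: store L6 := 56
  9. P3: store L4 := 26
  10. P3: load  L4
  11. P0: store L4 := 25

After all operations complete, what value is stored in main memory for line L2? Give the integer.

memory[L2] = 50

step 1: P0: store L4 := 87  ⟶  MIII  (L4)  txn=BusRdX  M[L4]=90
step 2: P1: load  L0  ⟶  ISII  (L0)  txn=BusRd  M[L0]=90
step 3: P1: load  L3  ⟶  ISII  (L3)  txn=BusRd  M[L3]=0
step 4: P1: store L6 := 97  ⟶  IMII  (L6)  txn=BusRdX  M[L6]=70
step 5: P3: store L4 := 43  ⟶  IIIM  (L4)  txn=BusRdX+Flush  M[L4]=87
step 6: P1: store L4 := 38  ⟶  IMII  (L4)  txn=BusRdX+Flush  M[L4]=43
step 7: P0: load  L4  ⟶  SSII  (L4)  txn=BusRd+Flush  M[L4]=38
step 8: P0: store L6 := 56  ⟶  MIII  (L6)  txn=BusRdX+Flush  M[L6]=97
step 9: P3: store L4 := 26  ⟶  IIIM  (L4)  txn=BusRdX  M[L4]=38
step 10: P3: load  L4  ⟶  IIIM  (L4)  txn=∅  M[L4]=38
step 11: P0: store L4 := 25  ⟶  MIII  (L4)  txn=BusRdX+Flush  M[L4]=26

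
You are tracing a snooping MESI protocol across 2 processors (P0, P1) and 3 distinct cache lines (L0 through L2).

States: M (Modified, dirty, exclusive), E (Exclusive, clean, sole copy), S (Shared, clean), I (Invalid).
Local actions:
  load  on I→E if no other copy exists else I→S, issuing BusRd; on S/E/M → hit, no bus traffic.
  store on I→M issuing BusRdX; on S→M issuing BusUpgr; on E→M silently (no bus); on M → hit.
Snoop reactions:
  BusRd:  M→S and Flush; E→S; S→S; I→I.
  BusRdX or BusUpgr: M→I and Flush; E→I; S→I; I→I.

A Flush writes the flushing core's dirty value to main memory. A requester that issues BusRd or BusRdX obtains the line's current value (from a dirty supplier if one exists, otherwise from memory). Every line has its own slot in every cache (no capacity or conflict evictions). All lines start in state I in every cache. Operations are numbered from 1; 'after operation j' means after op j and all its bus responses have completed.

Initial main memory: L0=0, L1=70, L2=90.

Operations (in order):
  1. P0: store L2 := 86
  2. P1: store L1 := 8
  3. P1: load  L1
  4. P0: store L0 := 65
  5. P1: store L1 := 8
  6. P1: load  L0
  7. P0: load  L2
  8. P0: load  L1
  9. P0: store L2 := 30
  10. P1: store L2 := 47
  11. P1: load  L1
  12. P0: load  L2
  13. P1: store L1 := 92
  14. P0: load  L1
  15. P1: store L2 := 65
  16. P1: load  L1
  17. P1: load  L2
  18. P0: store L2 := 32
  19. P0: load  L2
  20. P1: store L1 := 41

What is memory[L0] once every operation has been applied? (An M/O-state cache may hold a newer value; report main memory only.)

[1] P0: store L2 := 86 | P0:M(86), P1:I | bus: BusRdX
[2] P1: store L1 := 8 | P0:I, P1:M(8) | bus: BusRdX
[3] P1: load  L1 | P0:I, P1:M(8) | bus: none
[4] P0: store L0 := 65 | P0:M(65), P1:I | bus: BusRdX
[5] P1: store L1 := 8 | P0:I, P1:M(8) | bus: none
[6] P1: load  L0 | P0:S(65), P1:S(65) | bus: BusRd,Flush
[7] P0: load  L2 | P0:M(86), P1:I | bus: none
[8] P0: load  L1 | P0:S(8), P1:S(8) | bus: BusRd,Flush
[9] P0: store L2 := 30 | P0:M(30), P1:I | bus: none
[10] P1: store L2 := 47 | P0:I, P1:M(47) | bus: BusRdX,Flush
[11] P1: load  L1 | P0:S(8), P1:S(8) | bus: none
[12] P0: load  L2 | P0:S(47), P1:S(47) | bus: BusRd,Flush
[13] P1: store L1 := 92 | P0:I, P1:M(92) | bus: BusUpgr
[14] P0: load  L1 | P0:S(92), P1:S(92) | bus: BusRd,Flush
[15] P1: store L2 := 65 | P0:I, P1:M(65) | bus: BusUpgr
[16] P1: load  L1 | P0:S(92), P1:S(92) | bus: none
[17] P1: load  L2 | P0:I, P1:M(65) | bus: none
[18] P0: store L2 := 32 | P0:M(32), P1:I | bus: BusRdX,Flush
[19] P0: load  L2 | P0:M(32), P1:I | bus: none
[20] P1: store L1 := 41 | P0:I, P1:M(41) | bus: BusUpgr

memory[L0] = 65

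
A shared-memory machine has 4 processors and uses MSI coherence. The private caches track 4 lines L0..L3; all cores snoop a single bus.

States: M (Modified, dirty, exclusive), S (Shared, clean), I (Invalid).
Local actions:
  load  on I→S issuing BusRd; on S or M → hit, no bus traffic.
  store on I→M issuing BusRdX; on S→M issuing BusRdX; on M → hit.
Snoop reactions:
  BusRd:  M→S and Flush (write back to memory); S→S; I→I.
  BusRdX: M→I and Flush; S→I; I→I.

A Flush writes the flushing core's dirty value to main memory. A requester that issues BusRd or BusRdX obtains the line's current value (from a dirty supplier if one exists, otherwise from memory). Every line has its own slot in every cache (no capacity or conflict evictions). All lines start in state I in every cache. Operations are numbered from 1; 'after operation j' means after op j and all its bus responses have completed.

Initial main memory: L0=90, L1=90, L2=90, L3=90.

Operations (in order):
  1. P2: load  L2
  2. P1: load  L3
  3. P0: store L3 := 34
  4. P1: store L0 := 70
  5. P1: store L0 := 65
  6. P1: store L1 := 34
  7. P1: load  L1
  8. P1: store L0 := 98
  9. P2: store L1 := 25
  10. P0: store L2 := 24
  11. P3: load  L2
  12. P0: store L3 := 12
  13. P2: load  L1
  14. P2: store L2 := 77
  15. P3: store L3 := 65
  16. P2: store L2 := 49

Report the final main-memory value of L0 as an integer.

step 1: P2: load  L2  ⟶  IISI  (L2)  txn=BusRd  M[L2]=90
step 2: P1: load  L3  ⟶  ISII  (L3)  txn=BusRd  M[L3]=90
step 3: P0: store L3 := 34  ⟶  MIII  (L3)  txn=BusRdX  M[L3]=90
step 4: P1: store L0 := 70  ⟶  IMII  (L0)  txn=BusRdX  M[L0]=90
step 5: P1: store L0 := 65  ⟶  IMII  (L0)  txn=∅  M[L0]=90
step 6: P1: store L1 := 34  ⟶  IMII  (L1)  txn=BusRdX  M[L1]=90
step 7: P1: load  L1  ⟶  IMII  (L1)  txn=∅  M[L1]=90
step 8: P1: store L0 := 98  ⟶  IMII  (L0)  txn=∅  M[L0]=90
step 9: P2: store L1 := 25  ⟶  IIMI  (L1)  txn=BusRdX+Flush  M[L1]=34
step 10: P0: store L2 := 24  ⟶  MIII  (L2)  txn=BusRdX  M[L2]=90
step 11: P3: load  L2  ⟶  SIIS  (L2)  txn=BusRd+Flush  M[L2]=24
step 12: P0: store L3 := 12  ⟶  MIII  (L3)  txn=∅  M[L3]=90
step 13: P2: load  L1  ⟶  IIMI  (L1)  txn=∅  M[L1]=34
step 14: P2: store L2 := 77  ⟶  IIMI  (L2)  txn=BusRdX  M[L2]=24
step 15: P3: store L3 := 65  ⟶  IIIM  (L3)  txn=BusRdX+Flush  M[L3]=12
step 16: P2: store L2 := 49  ⟶  IIMI  (L2)  txn=∅  M[L2]=24

memory[L0] = 90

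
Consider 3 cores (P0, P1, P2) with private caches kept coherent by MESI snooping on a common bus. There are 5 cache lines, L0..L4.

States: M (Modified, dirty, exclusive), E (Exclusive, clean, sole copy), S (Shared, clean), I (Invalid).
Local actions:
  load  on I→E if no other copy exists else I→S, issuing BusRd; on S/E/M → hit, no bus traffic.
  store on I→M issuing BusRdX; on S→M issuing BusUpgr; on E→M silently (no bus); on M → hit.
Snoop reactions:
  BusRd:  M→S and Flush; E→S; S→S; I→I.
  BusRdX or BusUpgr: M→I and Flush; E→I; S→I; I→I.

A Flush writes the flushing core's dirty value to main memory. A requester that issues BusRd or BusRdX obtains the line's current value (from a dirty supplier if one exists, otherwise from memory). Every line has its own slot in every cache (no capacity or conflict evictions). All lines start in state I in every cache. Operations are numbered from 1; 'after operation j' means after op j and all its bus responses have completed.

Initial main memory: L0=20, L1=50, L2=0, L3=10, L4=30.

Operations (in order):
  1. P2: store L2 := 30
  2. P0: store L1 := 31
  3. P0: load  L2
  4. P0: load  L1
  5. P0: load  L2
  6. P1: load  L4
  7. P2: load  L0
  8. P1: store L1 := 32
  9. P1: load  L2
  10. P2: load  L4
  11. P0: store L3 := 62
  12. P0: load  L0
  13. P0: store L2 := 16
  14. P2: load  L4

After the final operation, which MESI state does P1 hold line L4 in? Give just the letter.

step 1: P2: store L2 := 30  ⟶  IIM  (L2)  txn=BusRdX  M[L2]=0
step 2: P0: store L1 := 31  ⟶  MII  (L1)  txn=BusRdX  M[L1]=50
step 3: P0: load  L2  ⟶  SIS  (L2)  txn=BusRd+Flush  M[L2]=30
step 4: P0: load  L1  ⟶  MII  (L1)  txn=∅  M[L1]=50
step 5: P0: load  L2  ⟶  SIS  (L2)  txn=∅  M[L2]=30
step 6: P1: load  L4  ⟶  IEI  (L4)  txn=BusRd  M[L4]=30
step 7: P2: load  L0  ⟶  IIE  (L0)  txn=BusRd  M[L0]=20
step 8: P1: store L1 := 32  ⟶  IMI  (L1)  txn=BusRdX+Flush  M[L1]=31
step 9: P1: load  L2  ⟶  SSS  (L2)  txn=BusRd  M[L2]=30
step 10: P2: load  L4  ⟶  ISS  (L4)  txn=BusRd  M[L4]=30
step 11: P0: store L3 := 62  ⟶  MII  (L3)  txn=BusRdX  M[L3]=10
step 12: P0: load  L0  ⟶  SIS  (L0)  txn=BusRd  M[L0]=20
step 13: P0: store L2 := 16  ⟶  MII  (L2)  txn=BusUpgr  M[L2]=30
step 14: P2: load  L4  ⟶  ISS  (L4)  txn=∅  M[L4]=30

state = S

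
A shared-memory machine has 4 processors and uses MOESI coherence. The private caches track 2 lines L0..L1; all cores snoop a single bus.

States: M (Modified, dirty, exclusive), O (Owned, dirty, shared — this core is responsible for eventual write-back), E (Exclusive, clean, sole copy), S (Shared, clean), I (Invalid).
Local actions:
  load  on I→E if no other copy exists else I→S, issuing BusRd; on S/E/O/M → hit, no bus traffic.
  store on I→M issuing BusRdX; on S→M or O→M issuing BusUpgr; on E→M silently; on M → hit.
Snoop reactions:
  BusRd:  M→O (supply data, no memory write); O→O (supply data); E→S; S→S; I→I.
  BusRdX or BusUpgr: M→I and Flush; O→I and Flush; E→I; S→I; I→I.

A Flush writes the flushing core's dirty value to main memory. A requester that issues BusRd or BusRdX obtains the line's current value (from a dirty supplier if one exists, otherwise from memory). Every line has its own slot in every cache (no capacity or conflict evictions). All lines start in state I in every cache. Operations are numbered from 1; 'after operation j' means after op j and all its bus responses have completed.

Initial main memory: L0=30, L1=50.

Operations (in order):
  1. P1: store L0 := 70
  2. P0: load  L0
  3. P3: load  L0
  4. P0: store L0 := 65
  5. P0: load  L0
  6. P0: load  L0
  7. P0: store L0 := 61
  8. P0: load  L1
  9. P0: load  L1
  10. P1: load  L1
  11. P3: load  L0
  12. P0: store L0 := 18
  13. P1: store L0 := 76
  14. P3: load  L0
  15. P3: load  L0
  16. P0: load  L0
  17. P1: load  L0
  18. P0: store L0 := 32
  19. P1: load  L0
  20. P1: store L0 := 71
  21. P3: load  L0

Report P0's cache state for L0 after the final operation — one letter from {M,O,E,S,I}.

  op1 P1: store L0 := 70 → I/M/I/I on L0; bus BusRdX; mem=30
  op2 P0: load  L0 → S/O/I/I on L0; bus BusRd; mem=30
  op3 P3: load  L0 → S/O/I/S on L0; bus BusRd; mem=30
  op4 P0: store L0 := 65 → M/I/I/I on L0; bus BusUpgr Flush; mem=70
  op5 P0: load  L0 → M/I/I/I on L0; bus (none); mem=70
  op6 P0: load  L0 → M/I/I/I on L0; bus (none); mem=70
  op7 P0: store L0 := 61 → M/I/I/I on L0; bus (none); mem=70
  op8 P0: load  L1 → E/I/I/I on L1; bus BusRd; mem=50
  op9 P0: load  L1 → E/I/I/I on L1; bus (none); mem=50
  op10 P1: load  L1 → S/S/I/I on L1; bus BusRd; mem=50
  op11 P3: load  L0 → O/I/I/S on L0; bus BusRd; mem=70
  op12 P0: store L0 := 18 → M/I/I/I on L0; bus BusUpgr; mem=70
  op13 P1: store L0 := 76 → I/M/I/I on L0; bus BusRdX Flush; mem=18
  op14 P3: load  L0 → I/O/I/S on L0; bus BusRd; mem=18
  op15 P3: load  L0 → I/O/I/S on L0; bus (none); mem=18
  op16 P0: load  L0 → S/O/I/S on L0; bus BusRd; mem=18
  op17 P1: load  L0 → S/O/I/S on L0; bus (none); mem=18
  op18 P0: store L0 := 32 → M/I/I/I on L0; bus BusUpgr Flush; mem=76
  op19 P1: load  L0 → O/S/I/I on L0; bus BusRd; mem=76
  op20 P1: store L0 := 71 → I/M/I/I on L0; bus BusUpgr Flush; mem=32
  op21 P3: load  L0 → I/O/I/S on L0; bus BusRd; mem=32

state = I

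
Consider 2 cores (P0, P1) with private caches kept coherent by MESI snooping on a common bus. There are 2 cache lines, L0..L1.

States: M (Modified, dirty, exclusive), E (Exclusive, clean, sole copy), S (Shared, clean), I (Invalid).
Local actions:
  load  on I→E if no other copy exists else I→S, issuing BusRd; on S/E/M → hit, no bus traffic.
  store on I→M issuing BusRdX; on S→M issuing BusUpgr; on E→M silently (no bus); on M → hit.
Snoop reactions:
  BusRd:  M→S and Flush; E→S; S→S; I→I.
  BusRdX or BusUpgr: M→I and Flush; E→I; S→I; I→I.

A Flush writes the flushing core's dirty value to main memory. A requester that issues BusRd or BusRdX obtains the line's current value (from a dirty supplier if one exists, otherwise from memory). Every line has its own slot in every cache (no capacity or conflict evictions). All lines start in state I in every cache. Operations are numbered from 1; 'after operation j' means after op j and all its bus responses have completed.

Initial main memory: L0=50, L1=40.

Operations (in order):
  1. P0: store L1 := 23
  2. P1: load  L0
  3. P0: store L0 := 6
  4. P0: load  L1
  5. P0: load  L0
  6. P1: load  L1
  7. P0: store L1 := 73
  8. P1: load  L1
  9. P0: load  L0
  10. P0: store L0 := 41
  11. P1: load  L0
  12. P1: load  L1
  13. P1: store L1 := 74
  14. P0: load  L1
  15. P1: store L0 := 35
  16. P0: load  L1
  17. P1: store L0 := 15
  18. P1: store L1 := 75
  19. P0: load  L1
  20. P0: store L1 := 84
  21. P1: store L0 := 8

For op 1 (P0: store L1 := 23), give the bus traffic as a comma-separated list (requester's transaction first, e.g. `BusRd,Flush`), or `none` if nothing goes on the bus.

1. P0: store L1 := 23  bus=[BusRdX]  L1: P0=M P1=I  mem[L1]=40
2. P1: load  L0  bus=[BusRd]  L0: P0=I P1=E  mem[L0]=50
3. P0: store L0 := 6  bus=[BusRdX]  L0: P0=M P1=I  mem[L0]=50
4. P0: load  L1  bus=[-]  L1: P0=M P1=I  mem[L1]=40
5. P0: load  L0  bus=[-]  L0: P0=M P1=I  mem[L0]=50
6. P1: load  L1  bus=[BusRd,Flush]  L1: P0=S P1=S  mem[L1]=23
7. P0: store L1 := 73  bus=[BusUpgr]  L1: P0=M P1=I  mem[L1]=23
8. P1: load  L1  bus=[BusRd,Flush]  L1: P0=S P1=S  mem[L1]=73
9. P0: load  L0  bus=[-]  L0: P0=M P1=I  mem[L0]=50
10. P0: store L0 := 41  bus=[-]  L0: P0=M P1=I  mem[L0]=50
11. P1: load  L0  bus=[BusRd,Flush]  L0: P0=S P1=S  mem[L0]=41
12. P1: load  L1  bus=[-]  L1: P0=S P1=S  mem[L1]=73
13. P1: store L1 := 74  bus=[BusUpgr]  L1: P0=I P1=M  mem[L1]=73
14. P0: load  L1  bus=[BusRd,Flush]  L1: P0=S P1=S  mem[L1]=74
15. P1: store L0 := 35  bus=[BusUpgr]  L0: P0=I P1=M  mem[L0]=41
16. P0: load  L1  bus=[-]  L1: P0=S P1=S  mem[L1]=74
17. P1: store L0 := 15  bus=[-]  L0: P0=I P1=M  mem[L0]=41
18. P1: store L1 := 75  bus=[BusUpgr]  L1: P0=I P1=M  mem[L1]=74
19. P0: load  L1  bus=[BusRd,Flush]  L1: P0=S P1=S  mem[L1]=75
20. P0: store L1 := 84  bus=[BusUpgr]  L1: P0=M P1=I  mem[L1]=75
21. P1: store L0 := 8  bus=[-]  L0: P0=I P1=M  mem[L0]=41

bus = BusRdX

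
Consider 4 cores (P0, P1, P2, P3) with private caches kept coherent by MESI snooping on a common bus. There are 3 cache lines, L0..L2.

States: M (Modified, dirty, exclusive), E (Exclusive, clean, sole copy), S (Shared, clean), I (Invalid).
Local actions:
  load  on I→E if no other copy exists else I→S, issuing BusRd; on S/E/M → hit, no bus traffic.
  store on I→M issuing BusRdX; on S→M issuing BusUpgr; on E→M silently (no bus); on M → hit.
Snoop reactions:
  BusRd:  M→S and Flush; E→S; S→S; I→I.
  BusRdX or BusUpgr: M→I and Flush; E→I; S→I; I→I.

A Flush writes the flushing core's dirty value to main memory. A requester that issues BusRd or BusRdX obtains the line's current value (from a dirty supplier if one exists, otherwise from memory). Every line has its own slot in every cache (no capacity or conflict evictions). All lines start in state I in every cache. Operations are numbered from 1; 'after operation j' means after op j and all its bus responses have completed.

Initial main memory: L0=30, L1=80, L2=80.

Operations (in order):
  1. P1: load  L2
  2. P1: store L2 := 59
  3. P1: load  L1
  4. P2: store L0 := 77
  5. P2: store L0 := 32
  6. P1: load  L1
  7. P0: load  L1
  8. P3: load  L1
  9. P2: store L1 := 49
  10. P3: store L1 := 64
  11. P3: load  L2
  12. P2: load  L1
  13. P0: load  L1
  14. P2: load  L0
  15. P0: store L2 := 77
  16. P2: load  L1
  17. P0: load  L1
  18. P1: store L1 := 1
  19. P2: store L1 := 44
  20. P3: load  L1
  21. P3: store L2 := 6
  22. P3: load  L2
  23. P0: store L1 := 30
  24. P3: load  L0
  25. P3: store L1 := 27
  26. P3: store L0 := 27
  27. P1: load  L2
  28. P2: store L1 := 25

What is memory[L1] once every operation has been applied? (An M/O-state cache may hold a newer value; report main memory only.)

1. P1: load  L2  bus=[BusRd]  L2: P0=I P1=E P2=I P3=I  mem[L2]=80
2. P1: store L2 := 59  bus=[-]  L2: P0=I P1=M P2=I P3=I  mem[L2]=80
3. P1: load  L1  bus=[BusRd]  L1: P0=I P1=E P2=I P3=I  mem[L1]=80
4. P2: store L0 := 77  bus=[BusRdX]  L0: P0=I P1=I P2=M P3=I  mem[L0]=30
5. P2: store L0 := 32  bus=[-]  L0: P0=I P1=I P2=M P3=I  mem[L0]=30
6. P1: load  L1  bus=[-]  L1: P0=I P1=E P2=I P3=I  mem[L1]=80
7. P0: load  L1  bus=[BusRd]  L1: P0=S P1=S P2=I P3=I  mem[L1]=80
8. P3: load  L1  bus=[BusRd]  L1: P0=S P1=S P2=I P3=S  mem[L1]=80
9. P2: store L1 := 49  bus=[BusRdX]  L1: P0=I P1=I P2=M P3=I  mem[L1]=80
10. P3: store L1 := 64  bus=[BusRdX,Flush]  L1: P0=I P1=I P2=I P3=M  mem[L1]=49
11. P3: load  L2  bus=[BusRd,Flush]  L2: P0=I P1=S P2=I P3=S  mem[L2]=59
12. P2: load  L1  bus=[BusRd,Flush]  L1: P0=I P1=I P2=S P3=S  mem[L1]=64
13. P0: load  L1  bus=[BusRd]  L1: P0=S P1=I P2=S P3=S  mem[L1]=64
14. P2: load  L0  bus=[-]  L0: P0=I P1=I P2=M P3=I  mem[L0]=30
15. P0: store L2 := 77  bus=[BusRdX]  L2: P0=M P1=I P2=I P3=I  mem[L2]=59
16. P2: load  L1  bus=[-]  L1: P0=S P1=I P2=S P3=S  mem[L1]=64
17. P0: load  L1  bus=[-]  L1: P0=S P1=I P2=S P3=S  mem[L1]=64
18. P1: store L1 := 1  bus=[BusRdX]  L1: P0=I P1=M P2=I P3=I  mem[L1]=64
19. P2: store L1 := 44  bus=[BusRdX,Flush]  L1: P0=I P1=I P2=M P3=I  mem[L1]=1
20. P3: load  L1  bus=[BusRd,Flush]  L1: P0=I P1=I P2=S P3=S  mem[L1]=44
21. P3: store L2 := 6  bus=[BusRdX,Flush]  L2: P0=I P1=I P2=I P3=M  mem[L2]=77
22. P3: load  L2  bus=[-]  L2: P0=I P1=I P2=I P3=M  mem[L2]=77
23. P0: store L1 := 30  bus=[BusRdX]  L1: P0=M P1=I P2=I P3=I  mem[L1]=44
24. P3: load  L0  bus=[BusRd,Flush]  L0: P0=I P1=I P2=S P3=S  mem[L0]=32
25. P3: store L1 := 27  bus=[BusRdX,Flush]  L1: P0=I P1=I P2=I P3=M  mem[L1]=30
26. P3: store L0 := 27  bus=[BusUpgr]  L0: P0=I P1=I P2=I P3=M  mem[L0]=32
27. P1: load  L2  bus=[BusRd,Flush]  L2: P0=I P1=S P2=I P3=S  mem[L2]=6
28. P2: store L1 := 25  bus=[BusRdX,Flush]  L1: P0=I P1=I P2=M P3=I  mem[L1]=27

memory[L1] = 27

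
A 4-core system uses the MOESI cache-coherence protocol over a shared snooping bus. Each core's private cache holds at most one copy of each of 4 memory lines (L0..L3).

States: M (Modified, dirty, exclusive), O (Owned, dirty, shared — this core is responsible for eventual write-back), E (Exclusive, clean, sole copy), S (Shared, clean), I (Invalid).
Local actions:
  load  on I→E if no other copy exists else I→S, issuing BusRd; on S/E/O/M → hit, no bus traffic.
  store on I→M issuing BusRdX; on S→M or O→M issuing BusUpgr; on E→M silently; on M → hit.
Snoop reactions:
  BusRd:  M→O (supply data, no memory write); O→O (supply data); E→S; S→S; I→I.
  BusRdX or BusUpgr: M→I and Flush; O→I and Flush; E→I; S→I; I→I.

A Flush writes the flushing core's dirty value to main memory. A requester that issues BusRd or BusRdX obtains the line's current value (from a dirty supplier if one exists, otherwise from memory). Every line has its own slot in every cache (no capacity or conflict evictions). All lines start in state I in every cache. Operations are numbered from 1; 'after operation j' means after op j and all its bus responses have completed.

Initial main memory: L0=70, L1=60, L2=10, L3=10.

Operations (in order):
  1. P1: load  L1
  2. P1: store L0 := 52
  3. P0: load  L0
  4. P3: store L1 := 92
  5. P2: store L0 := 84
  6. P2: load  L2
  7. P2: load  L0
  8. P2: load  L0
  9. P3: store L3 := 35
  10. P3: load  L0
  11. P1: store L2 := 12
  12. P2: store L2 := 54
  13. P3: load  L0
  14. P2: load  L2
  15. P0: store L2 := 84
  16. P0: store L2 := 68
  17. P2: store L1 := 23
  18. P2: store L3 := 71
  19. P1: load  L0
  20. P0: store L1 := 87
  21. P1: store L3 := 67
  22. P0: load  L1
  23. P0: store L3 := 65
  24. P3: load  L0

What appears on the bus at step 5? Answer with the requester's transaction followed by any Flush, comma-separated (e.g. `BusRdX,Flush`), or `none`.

  op1 P1: load  L1 → I/E/I/I on L1; bus BusRd; mem=60
  op2 P1: store L0 := 52 → I/M/I/I on L0; bus BusRdX; mem=70
  op3 P0: load  L0 → S/O/I/I on L0; bus BusRd; mem=70
  op4 P3: store L1 := 92 → I/I/I/M on L1; bus BusRdX; mem=60
  op5 P2: store L0 := 84 → I/I/M/I on L0; bus BusRdX Flush; mem=52
  op6 P2: load  L2 → I/I/E/I on L2; bus BusRd; mem=10
  op7 P2: load  L0 → I/I/M/I on L0; bus (none); mem=52
  op8 P2: load  L0 → I/I/M/I on L0; bus (none); mem=52
  op9 P3: store L3 := 35 → I/I/I/M on L3; bus BusRdX; mem=10
  op10 P3: load  L0 → I/I/O/S on L0; bus BusRd; mem=52
  op11 P1: store L2 := 12 → I/M/I/I on L2; bus BusRdX; mem=10
  op12 P2: store L2 := 54 → I/I/M/I on L2; bus BusRdX Flush; mem=12
  op13 P3: load  L0 → I/I/O/S on L0; bus (none); mem=52
  op14 P2: load  L2 → I/I/M/I on L2; bus (none); mem=12
  op15 P0: store L2 := 84 → M/I/I/I on L2; bus BusRdX Flush; mem=54
  op16 P0: store L2 := 68 → M/I/I/I on L2; bus (none); mem=54
  op17 P2: store L1 := 23 → I/I/M/I on L1; bus BusRdX Flush; mem=92
  op18 P2: store L3 := 71 → I/I/M/I on L3; bus BusRdX Flush; mem=35
  op19 P1: load  L0 → I/S/O/S on L0; bus BusRd; mem=52
  op20 P0: store L1 := 87 → M/I/I/I on L1; bus BusRdX Flush; mem=23
  op21 P1: store L3 := 67 → I/M/I/I on L3; bus BusRdX Flush; mem=71
  op22 P0: load  L1 → M/I/I/I on L1; bus (none); mem=23
  op23 P0: store L3 := 65 → M/I/I/I on L3; bus BusRdX Flush; mem=67
  op24 P3: load  L0 → I/S/O/S on L0; bus (none); mem=52

bus = BusRdX,Flush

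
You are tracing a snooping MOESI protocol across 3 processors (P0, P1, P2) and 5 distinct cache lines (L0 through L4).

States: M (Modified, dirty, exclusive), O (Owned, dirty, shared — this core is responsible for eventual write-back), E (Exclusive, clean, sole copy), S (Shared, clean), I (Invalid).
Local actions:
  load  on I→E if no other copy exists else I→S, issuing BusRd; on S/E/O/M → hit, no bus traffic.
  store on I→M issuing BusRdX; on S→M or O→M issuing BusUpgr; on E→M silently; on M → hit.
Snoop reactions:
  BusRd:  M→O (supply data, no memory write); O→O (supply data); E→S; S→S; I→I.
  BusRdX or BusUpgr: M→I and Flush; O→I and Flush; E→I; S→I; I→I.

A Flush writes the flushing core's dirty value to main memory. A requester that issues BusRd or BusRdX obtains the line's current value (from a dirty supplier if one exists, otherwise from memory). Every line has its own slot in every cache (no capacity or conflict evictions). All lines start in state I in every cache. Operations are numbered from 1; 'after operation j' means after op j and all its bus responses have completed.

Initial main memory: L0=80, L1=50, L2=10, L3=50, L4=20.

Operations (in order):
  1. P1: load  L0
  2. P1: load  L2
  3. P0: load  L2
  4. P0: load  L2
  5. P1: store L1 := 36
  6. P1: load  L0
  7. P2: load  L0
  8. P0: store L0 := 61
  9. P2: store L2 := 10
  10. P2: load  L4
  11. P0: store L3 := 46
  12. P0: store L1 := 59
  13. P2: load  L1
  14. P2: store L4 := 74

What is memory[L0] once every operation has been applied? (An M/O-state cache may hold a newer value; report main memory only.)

memory[L0] = 80

step 1: P1: load  L0  ⟶  IEI  (L0)  txn=BusRd  M[L0]=80
step 2: P1: load  L2  ⟶  IEI  (L2)  txn=BusRd  M[L2]=10
step 3: P0: load  L2  ⟶  SSI  (L2)  txn=BusRd  M[L2]=10
step 4: P0: load  L2  ⟶  SSI  (L2)  txn=∅  M[L2]=10
step 5: P1: store L1 := 36  ⟶  IMI  (L1)  txn=BusRdX  M[L1]=50
step 6: P1: load  L0  ⟶  IEI  (L0)  txn=∅  M[L0]=80
step 7: P2: load  L0  ⟶  ISS  (L0)  txn=BusRd  M[L0]=80
step 8: P0: store L0 := 61  ⟶  MII  (L0)  txn=BusRdX  M[L0]=80
step 9: P2: store L2 := 10  ⟶  IIM  (L2)  txn=BusRdX  M[L2]=10
step 10: P2: load  L4  ⟶  IIE  (L4)  txn=BusRd  M[L4]=20
step 11: P0: store L3 := 46  ⟶  MII  (L3)  txn=BusRdX  M[L3]=50
step 12: P0: store L1 := 59  ⟶  MII  (L1)  txn=BusRdX+Flush  M[L1]=36
step 13: P2: load  L1  ⟶  OIS  (L1)  txn=BusRd  M[L1]=36
step 14: P2: store L4 := 74  ⟶  IIM  (L4)  txn=∅  M[L4]=20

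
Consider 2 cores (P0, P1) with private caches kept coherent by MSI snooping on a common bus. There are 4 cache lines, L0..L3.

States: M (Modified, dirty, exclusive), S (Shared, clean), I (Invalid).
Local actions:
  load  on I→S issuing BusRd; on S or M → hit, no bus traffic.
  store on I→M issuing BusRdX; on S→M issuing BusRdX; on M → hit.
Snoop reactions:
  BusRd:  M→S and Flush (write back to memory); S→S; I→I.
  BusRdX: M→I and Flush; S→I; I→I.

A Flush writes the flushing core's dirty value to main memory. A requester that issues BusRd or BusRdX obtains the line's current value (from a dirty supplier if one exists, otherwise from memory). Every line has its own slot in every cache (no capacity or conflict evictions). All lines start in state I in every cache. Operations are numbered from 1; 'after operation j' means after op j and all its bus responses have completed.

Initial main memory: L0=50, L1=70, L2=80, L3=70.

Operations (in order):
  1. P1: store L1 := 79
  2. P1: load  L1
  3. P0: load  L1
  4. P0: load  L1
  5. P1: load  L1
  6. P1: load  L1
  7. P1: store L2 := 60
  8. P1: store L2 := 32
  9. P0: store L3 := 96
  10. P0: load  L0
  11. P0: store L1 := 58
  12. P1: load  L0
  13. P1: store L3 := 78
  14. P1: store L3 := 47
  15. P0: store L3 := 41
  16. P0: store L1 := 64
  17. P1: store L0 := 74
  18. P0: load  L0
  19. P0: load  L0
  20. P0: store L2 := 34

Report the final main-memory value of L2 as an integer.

memory[L2] = 32

1. P1: store L1 := 79  bus=[BusRdX]  L1: P0=I P1=M  mem[L1]=70
2. P1: load  L1  bus=[-]  L1: P0=I P1=M  mem[L1]=70
3. P0: load  L1  bus=[BusRd,Flush]  L1: P0=S P1=S  mem[L1]=79
4. P0: load  L1  bus=[-]  L1: P0=S P1=S  mem[L1]=79
5. P1: load  L1  bus=[-]  L1: P0=S P1=S  mem[L1]=79
6. P1: load  L1  bus=[-]  L1: P0=S P1=S  mem[L1]=79
7. P1: store L2 := 60  bus=[BusRdX]  L2: P0=I P1=M  mem[L2]=80
8. P1: store L2 := 32  bus=[-]  L2: P0=I P1=M  mem[L2]=80
9. P0: store L3 := 96  bus=[BusRdX]  L3: P0=M P1=I  mem[L3]=70
10. P0: load  L0  bus=[BusRd]  L0: P0=S P1=I  mem[L0]=50
11. P0: store L1 := 58  bus=[BusRdX]  L1: P0=M P1=I  mem[L1]=79
12. P1: load  L0  bus=[BusRd]  L0: P0=S P1=S  mem[L0]=50
13. P1: store L3 := 78  bus=[BusRdX,Flush]  L3: P0=I P1=M  mem[L3]=96
14. P1: store L3 := 47  bus=[-]  L3: P0=I P1=M  mem[L3]=96
15. P0: store L3 := 41  bus=[BusRdX,Flush]  L3: P0=M P1=I  mem[L3]=47
16. P0: store L1 := 64  bus=[-]  L1: P0=M P1=I  mem[L1]=79
17. P1: store L0 := 74  bus=[BusRdX]  L0: P0=I P1=M  mem[L0]=50
18. P0: load  L0  bus=[BusRd,Flush]  L0: P0=S P1=S  mem[L0]=74
19. P0: load  L0  bus=[-]  L0: P0=S P1=S  mem[L0]=74
20. P0: store L2 := 34  bus=[BusRdX,Flush]  L2: P0=M P1=I  mem[L2]=32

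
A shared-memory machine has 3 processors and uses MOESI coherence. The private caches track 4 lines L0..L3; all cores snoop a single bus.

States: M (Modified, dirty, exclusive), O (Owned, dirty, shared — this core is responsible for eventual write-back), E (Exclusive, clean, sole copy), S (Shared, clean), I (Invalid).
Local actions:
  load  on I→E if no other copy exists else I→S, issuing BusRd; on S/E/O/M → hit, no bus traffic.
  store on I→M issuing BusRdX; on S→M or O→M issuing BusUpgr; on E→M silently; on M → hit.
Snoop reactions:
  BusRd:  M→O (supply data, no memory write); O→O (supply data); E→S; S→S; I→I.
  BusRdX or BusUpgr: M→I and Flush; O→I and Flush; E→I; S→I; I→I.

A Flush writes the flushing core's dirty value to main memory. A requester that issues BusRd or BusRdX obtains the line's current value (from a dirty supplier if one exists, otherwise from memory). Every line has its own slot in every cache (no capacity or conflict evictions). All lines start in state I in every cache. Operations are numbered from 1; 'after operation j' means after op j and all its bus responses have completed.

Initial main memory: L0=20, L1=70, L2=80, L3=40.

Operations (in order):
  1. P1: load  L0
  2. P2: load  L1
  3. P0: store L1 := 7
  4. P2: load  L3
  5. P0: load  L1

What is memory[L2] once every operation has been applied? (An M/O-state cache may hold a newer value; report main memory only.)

  op1 P1: load  L0 → I/E/I on L0; bus BusRd; mem=20
  op2 P2: load  L1 → I/I/E on L1; bus BusRd; mem=70
  op3 P0: store L1 := 7 → M/I/I on L1; bus BusRdX; mem=70
  op4 P2: load  L3 → I/I/E on L3; bus BusRd; mem=40
  op5 P0: load  L1 → M/I/I on L1; bus (none); mem=70

memory[L2] = 80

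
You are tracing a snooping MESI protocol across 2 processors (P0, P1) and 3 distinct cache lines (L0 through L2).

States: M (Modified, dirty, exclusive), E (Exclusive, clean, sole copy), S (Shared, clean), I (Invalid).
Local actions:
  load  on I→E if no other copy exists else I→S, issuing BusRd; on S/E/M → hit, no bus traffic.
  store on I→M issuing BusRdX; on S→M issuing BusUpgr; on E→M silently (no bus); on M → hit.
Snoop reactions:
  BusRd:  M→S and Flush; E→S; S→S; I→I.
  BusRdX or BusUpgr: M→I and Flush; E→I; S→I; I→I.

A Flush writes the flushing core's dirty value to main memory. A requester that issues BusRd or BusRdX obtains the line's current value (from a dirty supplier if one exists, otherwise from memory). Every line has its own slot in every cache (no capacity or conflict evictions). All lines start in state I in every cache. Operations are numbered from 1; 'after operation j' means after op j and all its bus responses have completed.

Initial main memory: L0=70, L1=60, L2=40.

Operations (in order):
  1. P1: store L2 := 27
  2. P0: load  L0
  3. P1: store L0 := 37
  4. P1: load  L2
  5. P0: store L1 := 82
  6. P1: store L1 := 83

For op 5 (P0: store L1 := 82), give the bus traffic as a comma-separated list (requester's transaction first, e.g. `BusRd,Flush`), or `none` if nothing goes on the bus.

1. P1: store L2 := 27  bus=[BusRdX]  L2: P0=I P1=M  mem[L2]=40
2. P0: load  L0  bus=[BusRd]  L0: P0=E P1=I  mem[L0]=70
3. P1: store L0 := 37  bus=[BusRdX]  L0: P0=I P1=M  mem[L0]=70
4. P1: load  L2  bus=[-]  L2: P0=I P1=M  mem[L2]=40
5. P0: store L1 := 82  bus=[BusRdX]  L1: P0=M P1=I  mem[L1]=60
6. P1: store L1 := 83  bus=[BusRdX,Flush]  L1: P0=I P1=M  mem[L1]=82

bus = BusRdX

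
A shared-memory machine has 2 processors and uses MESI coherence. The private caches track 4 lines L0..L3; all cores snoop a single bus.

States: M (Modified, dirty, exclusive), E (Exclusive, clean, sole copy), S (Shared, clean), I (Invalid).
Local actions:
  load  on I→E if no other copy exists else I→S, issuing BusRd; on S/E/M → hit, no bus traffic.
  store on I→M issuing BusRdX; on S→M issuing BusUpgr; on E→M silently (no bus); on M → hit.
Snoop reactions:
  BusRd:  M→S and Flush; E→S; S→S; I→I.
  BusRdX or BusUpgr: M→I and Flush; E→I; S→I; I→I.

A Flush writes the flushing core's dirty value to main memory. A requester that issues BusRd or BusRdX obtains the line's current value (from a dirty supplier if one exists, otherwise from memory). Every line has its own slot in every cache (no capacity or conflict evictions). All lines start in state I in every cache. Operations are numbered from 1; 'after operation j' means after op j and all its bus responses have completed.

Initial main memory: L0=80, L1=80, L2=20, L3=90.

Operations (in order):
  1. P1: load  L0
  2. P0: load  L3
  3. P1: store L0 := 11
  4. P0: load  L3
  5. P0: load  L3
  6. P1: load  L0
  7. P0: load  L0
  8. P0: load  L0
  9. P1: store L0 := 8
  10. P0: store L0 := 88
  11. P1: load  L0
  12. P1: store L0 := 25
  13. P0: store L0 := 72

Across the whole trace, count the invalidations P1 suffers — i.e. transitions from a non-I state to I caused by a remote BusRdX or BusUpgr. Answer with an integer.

step 1: P1: load  L0  ⟶  IE  (L0)  txn=BusRd  M[L0]=80
step 2: P0: load  L3  ⟶  EI  (L3)  txn=BusRd  M[L3]=90
step 3: P1: store L0 := 11  ⟶  IM  (L0)  txn=∅  M[L0]=80
step 4: P0: load  L3  ⟶  EI  (L3)  txn=∅  M[L3]=90
step 5: P0: load  L3  ⟶  EI  (L3)  txn=∅  M[L3]=90
step 6: P1: load  L0  ⟶  IM  (L0)  txn=∅  M[L0]=80
step 7: P0: load  L0  ⟶  SS  (L0)  txn=BusRd+Flush  M[L0]=11
step 8: P0: load  L0  ⟶  SS  (L0)  txn=∅  M[L0]=11
step 9: P1: store L0 := 8  ⟶  IM  (L0)  txn=BusUpgr  M[L0]=11
step 10: P0: store L0 := 88  ⟶  MI  (L0)  txn=BusRdX+Flush  M[L0]=8
step 11: P1: load  L0  ⟶  SS  (L0)  txn=BusRd+Flush  M[L0]=88
step 12: P1: store L0 := 25  ⟶  IM  (L0)  txn=BusUpgr  M[L0]=88
step 13: P0: store L0 := 72  ⟶  MI  (L0)  txn=BusRdX+Flush  M[L0]=25

invalidations = 2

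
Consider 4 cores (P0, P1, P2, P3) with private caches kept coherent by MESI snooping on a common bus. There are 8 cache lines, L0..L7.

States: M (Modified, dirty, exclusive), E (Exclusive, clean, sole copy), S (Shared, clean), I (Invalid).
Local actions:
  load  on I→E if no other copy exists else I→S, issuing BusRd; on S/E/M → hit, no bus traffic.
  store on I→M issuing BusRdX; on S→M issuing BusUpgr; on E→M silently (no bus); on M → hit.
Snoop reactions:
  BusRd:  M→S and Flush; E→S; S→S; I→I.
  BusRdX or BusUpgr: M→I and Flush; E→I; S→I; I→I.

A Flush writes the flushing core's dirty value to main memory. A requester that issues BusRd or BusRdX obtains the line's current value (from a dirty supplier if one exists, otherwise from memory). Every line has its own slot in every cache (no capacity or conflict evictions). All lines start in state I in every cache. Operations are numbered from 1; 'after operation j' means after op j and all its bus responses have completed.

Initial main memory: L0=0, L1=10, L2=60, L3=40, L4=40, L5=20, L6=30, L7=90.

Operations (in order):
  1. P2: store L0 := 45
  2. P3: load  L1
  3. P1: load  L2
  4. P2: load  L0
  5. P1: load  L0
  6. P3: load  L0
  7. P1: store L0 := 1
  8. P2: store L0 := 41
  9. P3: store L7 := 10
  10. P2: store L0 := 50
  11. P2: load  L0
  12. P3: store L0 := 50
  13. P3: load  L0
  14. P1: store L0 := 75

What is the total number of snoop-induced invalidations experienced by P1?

step 1: P2: store L0 := 45  ⟶  IIMI  (L0)  txn=BusRdX  M[L0]=0
step 2: P3: load  L1  ⟶  IIIE  (L1)  txn=BusRd  M[L1]=10
step 3: P1: load  L2  ⟶  IEII  (L2)  txn=BusRd  M[L2]=60
step 4: P2: load  L0  ⟶  IIMI  (L0)  txn=∅  M[L0]=0
step 5: P1: load  L0  ⟶  ISSI  (L0)  txn=BusRd+Flush  M[L0]=45
step 6: P3: load  L0  ⟶  ISSS  (L0)  txn=BusRd  M[L0]=45
step 7: P1: store L0 := 1  ⟶  IMII  (L0)  txn=BusUpgr  M[L0]=45
step 8: P2: store L0 := 41  ⟶  IIMI  (L0)  txn=BusRdX+Flush  M[L0]=1
step 9: P3: store L7 := 10  ⟶  IIIM  (L7)  txn=BusRdX  M[L7]=90
step 10: P2: store L0 := 50  ⟶  IIMI  (L0)  txn=∅  M[L0]=1
step 11: P2: load  L0  ⟶  IIMI  (L0)  txn=∅  M[L0]=1
step 12: P3: store L0 := 50  ⟶  IIIM  (L0)  txn=BusRdX+Flush  M[L0]=50
step 13: P3: load  L0  ⟶  IIIM  (L0)  txn=∅  M[L0]=50
step 14: P1: store L0 := 75  ⟶  IMII  (L0)  txn=BusRdX+Flush  M[L0]=50

invalidations = 1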